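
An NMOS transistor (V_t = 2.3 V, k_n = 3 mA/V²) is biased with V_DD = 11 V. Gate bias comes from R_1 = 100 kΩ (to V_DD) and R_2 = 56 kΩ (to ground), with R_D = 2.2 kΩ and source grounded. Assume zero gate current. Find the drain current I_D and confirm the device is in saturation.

V_G = V_DD·R_2/(R_1+R_2) = 11×56/156 = 3.95 V. With the source grounded, V_GS = V_G = 3.95 V.
Assume saturation: I_D = (k_n/2)(V_GS − V_t)² = (3/2)×(3.95 − 2.3)² = 1.5×1.65² = 4.08 mA.
V_DS = V_DD − I_D·R_D = 11 − 4.08×2.2 = 2.03 V.
Saturation requires V_DS ≥ V_GS − V_t = 1.65 V; 2.03 ≥ 1.65 ✓.

I_D ≈ 4.1 mA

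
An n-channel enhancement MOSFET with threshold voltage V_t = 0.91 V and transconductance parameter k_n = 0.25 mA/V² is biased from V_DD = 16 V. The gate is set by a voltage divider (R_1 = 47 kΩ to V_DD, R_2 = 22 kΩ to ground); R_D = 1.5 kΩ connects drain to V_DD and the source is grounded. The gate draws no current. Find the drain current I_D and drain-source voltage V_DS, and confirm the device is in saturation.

I_D ≈ 2.2 mA, V_DS ≈ 13 V

V_G = V_DD·R_2/(R_1+R_2) = 16×22/69 = 5.1 V. With the source grounded, V_GS = V_G = 5.1 V.
Assume saturation: I_D = (k_n/2)(V_GS − V_t)² = (0.25/2)×(5.1 − 0.91)² = 0.125×4.19² = 2.2 mA.
V_DS = V_DD − I_D·R_D = 16 − 2.2×1.5 = 12.7 V.
Saturation requires V_DS ≥ V_GS − V_t = 4.19 V; 12.7 ≥ 4.19 ✓.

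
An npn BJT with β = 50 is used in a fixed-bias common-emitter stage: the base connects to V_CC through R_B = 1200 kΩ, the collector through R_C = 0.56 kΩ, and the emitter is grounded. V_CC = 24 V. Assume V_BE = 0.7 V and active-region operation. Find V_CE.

V_CE ≈ 23 V

Base loop: V_CC = I_B·R_B + V_BE, so I_B = (24 − 0.7)/1200 kΩ = 0.0194 mA.
In the active region I_C = β·I_B = 50 × 0.0194 = 0.971 mA.
Collector loop: V_CE = V_CC − I_C·R_C = 24 − 0.971×0.56 = 23.5 V.
Since V_CE = 23.5 V > V_CE(sat) ≈ 0.2 V, the transistor is in the active region as assumed.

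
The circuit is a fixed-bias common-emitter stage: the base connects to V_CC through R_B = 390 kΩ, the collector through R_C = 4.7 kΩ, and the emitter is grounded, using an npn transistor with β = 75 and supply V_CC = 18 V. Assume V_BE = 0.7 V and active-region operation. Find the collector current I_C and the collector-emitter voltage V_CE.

I_C ≈ 3.3 mA, V_CE ≈ 2.4 V

Base loop: V_CC = I_B·R_B + V_BE, so I_B = (18 − 0.7)/390 kΩ = 0.0444 mA.
In the active region I_C = β·I_B = 75 × 0.0444 = 3.33 mA.
Collector loop: V_CE = V_CC − I_C·R_C = 18 − 3.33×4.7 = 2.36 V.
Since V_CE = 2.36 V > V_CE(sat) ≈ 0.2 V, the transistor is in the active region as assumed.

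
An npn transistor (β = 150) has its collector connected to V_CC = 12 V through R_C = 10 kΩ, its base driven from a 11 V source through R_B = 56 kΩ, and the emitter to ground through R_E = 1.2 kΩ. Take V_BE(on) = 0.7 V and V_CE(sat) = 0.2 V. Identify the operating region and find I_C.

saturation; I_C ≈ 1 mA

Assume active: I_B = (11 − 0.7)/(56 + 151×1.2) = 0.0434 mA, I_C = β·I_B = 6.51 mA.
Then V_CE = 12 − 6.51×10 − 6.56×1.2 = -61 V < 0.2 V — the active assumption fails.
Re-solve with V_CE = 0.2 V. KCL at the emitter: V_E/R_E = (V_BB−0.7−V_E)/R_B + (V_CC−0.2−V_E)/R_C, giving V_E = 1.43 V.
I_C = (V_CC − 0.2 − V_E)/R_C = (11.8 − 1.43)/10 = 1.04 mA.
Check: I_B = (10.3 − 1.43)/56 = 0.158 mA, and β·I_B = 23.7 mA > I_C, confirming saturation.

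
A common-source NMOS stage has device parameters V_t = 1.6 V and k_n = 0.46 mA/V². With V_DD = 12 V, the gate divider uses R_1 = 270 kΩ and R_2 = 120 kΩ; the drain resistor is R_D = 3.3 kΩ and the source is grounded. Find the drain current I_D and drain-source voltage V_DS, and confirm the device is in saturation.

V_G = V_DD·R_2/(R_1+R_2) = 12×120/390 = 3.69 V. With the source grounded, V_GS = V_G = 3.69 V.
Assume saturation: I_D = (k_n/2)(V_GS − V_t)² = (0.46/2)×(3.69 − 1.6)² = 0.23×2.09² = 1.01 mA.
V_DS = V_DD − I_D·R_D = 12 − 1.01×3.3 = 8.68 V.
Saturation requires V_DS ≥ V_GS − V_t = 2.09 V; 8.68 ≥ 2.09 ✓.

I_D ≈ 1 mA, V_DS ≈ 8.7 V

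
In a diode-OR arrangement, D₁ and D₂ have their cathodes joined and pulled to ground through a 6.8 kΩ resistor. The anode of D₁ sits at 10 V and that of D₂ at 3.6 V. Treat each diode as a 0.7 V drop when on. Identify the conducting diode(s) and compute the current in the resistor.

Only D₁ conducts; I_R ≈ 1.4 mA

Assume both conduct. Then node N would need to be at both 10−0.7 = 9.3 V and 3.6−0.7 = 2.9 V, which is impossible.
Assume only D₁ conducts: V_N = 10 − 0.7 = 9.3 V, so I_R = 9.3/6.8 = 1.37 mA.
Check D₂: its anode-to-cathode voltage is 3.6 − 9.3 = -5.7 V < 0.7 V, so it is off. The assumption is consistent.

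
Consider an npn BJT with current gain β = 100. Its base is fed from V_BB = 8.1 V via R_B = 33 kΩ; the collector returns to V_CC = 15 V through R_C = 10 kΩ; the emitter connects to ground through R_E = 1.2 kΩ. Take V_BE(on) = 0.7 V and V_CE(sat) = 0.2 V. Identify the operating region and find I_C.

Assume active: I_B = (8.1 − 0.7)/(33 + 101×1.2) = 0.048 mA, I_C = β·I_B = 4.8 mA.
Then V_CE = 15 − 4.8×10 − 4.85×1.2 = -38.8 V < 0.2 V — the active assumption fails.
Re-solve with V_CE = 0.2 V. KCL at the emitter: V_E/R_E = (V_BB−0.7−V_E)/R_B + (V_CC−0.2−V_E)/R_C, giving V_E = 1.77 V.
I_C = (V_CC − 0.2 − V_E)/R_C = (14.8 − 1.77)/10 = 1.3 mA.
Check: I_B = (7.4 − 1.77)/33 = 0.171 mA, and β·I_B = 17.1 mA > I_C, confirming saturation.

saturation; I_C ≈ 1.3 mA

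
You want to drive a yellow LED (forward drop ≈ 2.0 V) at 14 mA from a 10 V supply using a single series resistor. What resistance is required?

The resistor drops V_S − V_D = 10 − 2.0 = 8 V at 14 mA.
R = 8 V / 14 mA = 0.571 kΩ.

R ≈ 0.57 kΩ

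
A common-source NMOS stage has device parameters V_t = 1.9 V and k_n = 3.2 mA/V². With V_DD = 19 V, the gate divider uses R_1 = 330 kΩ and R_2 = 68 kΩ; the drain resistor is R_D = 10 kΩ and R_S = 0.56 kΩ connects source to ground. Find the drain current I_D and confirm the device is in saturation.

I_D ≈ 1 mA

V_G = V_DD·R_2/(R_1+R_2) = 19×68/398 = 3.25 V.
Assume saturation: I_D = (k_n/2)(V_GS − V_t)² with V_GS = V_G − I_D·R_S = 3.25 − 0.56·I_D.
Substituting gives 0.502·I_D² − 3.41·I_D + 2.9 = 0, with roots I_D = 0.995 or 5.81 mA.
The root I_D = 5.81 mA gives V_GS = -0.00484 V ≤ V_t, so take I_D = 0.995 mA.
Then V_GS = 2.69 V and V_DS = V_DD − I_D(R_D+R_S) = 19 − 0.995×10.6 = 8.49 V.
Saturation requires V_DS ≥ V_GS − V_t = 0.789 V; 8.49 ≥ 0.789 ✓.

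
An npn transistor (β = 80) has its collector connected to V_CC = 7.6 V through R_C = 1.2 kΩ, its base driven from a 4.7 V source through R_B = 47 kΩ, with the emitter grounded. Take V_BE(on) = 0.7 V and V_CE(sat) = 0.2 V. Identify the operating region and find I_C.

Assume active: I_B = (4.7 − 0.7)/47 = 0.0851 mA, giving I_C = β·I_B = 6.81 mA.
But then V_CE = 7.6 − 6.81×1.2 = -0.57 V < V_CE(sat) = 0.2 V — impossible in the active region.
So the transistor is saturated. With V_CE = 0.2 V, I_C = (V_CC − 0.2)/R_C = 7.4/1.2 = 6.17 mA.
Check: β·I_B = 6.81 mA > I_C = 6.17 mA, confirming saturation.

saturation; I_C ≈ 6.2 mA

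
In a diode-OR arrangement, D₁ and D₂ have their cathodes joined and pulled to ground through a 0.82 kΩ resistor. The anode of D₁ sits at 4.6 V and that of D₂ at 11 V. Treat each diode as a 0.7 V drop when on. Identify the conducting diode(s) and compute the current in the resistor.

Assume both conduct. Then node N would need to be at both 4.6−0.7 = 3.9 V and 11−0.7 = 10.3 V, which is impossible.
Assume only D₂ conducts: V_N = 11 − 0.7 = 10.3 V, so I_R = 10.3/0.82 = 12.6 mA.
Check D₁: its anode-to-cathode voltage is 4.6 − 10.3 = -5.7 V < 0.7 V, so it is off. The assumption is consistent.

Only D₂ conducts; I_R ≈ 13 mA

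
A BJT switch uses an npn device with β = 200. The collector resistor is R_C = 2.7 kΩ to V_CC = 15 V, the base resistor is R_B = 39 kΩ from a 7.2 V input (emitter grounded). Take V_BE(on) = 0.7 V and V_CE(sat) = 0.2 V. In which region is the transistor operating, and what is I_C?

saturation; I_C ≈ 5.5 mA

Assume active: I_B = (7.2 − 0.7)/39 = 0.167 mA, giving I_C = β·I_B = 33.3 mA.
But then V_CE = 15 − 33.3×2.7 = -75 V < V_CE(sat) = 0.2 V — impossible in the active region.
So the transistor is saturated. With V_CE = 0.2 V, I_C = (V_CC − 0.2)/R_C = 14.8/2.7 = 5.48 mA.
Check: β·I_B = 33.3 mA > I_C = 5.48 mA, confirming saturation.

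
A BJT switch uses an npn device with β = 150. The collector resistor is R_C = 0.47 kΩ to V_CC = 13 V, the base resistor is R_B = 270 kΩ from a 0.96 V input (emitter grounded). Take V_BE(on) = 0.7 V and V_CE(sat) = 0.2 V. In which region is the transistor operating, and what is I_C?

active; I_C ≈ 0.14 mA

Assume active. Base-emitter loop: I_B = (V_BB − V_BE)/R_B = (0.96 − 0.7)/270 = 0.000963 mA.
I_C = β·I_B = 150×0.000963 = 0.144 mA.
V_CE = V_CC − I_C·R_C = 13 − 0.144×0.47 = 12.9 V > V_CE(sat), so the active-region assumption holds.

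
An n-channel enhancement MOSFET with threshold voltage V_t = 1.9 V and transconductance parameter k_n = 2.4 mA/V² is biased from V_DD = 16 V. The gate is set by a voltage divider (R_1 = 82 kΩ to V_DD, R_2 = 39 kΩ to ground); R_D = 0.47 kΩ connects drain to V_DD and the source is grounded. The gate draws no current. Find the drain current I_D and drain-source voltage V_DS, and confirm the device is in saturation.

V_G = V_DD·R_2/(R_1+R_2) = 16×39/121 = 5.16 V. With the source grounded, V_GS = V_G = 5.16 V.
Assume saturation: I_D = (k_n/2)(V_GS − V_t)² = (2.4/2)×(5.16 − 1.9)² = 1.2×3.26² = 12.7 mA.
V_DS = V_DD − I_D·R_D = 16 − 12.7×0.47 = 10 V.
Saturation requires V_DS ≥ V_GS − V_t = 3.26 V; 10 ≥ 3.26 ✓.

I_D ≈ 13 mA, V_DS ≈ 10 V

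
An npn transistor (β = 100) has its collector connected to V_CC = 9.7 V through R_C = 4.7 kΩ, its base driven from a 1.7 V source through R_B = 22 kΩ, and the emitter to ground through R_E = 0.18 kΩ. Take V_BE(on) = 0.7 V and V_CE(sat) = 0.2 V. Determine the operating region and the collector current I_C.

Assume active: I_B = (1.7 − 0.7)/(22 + 101×0.18) = 0.0249 mA, I_C = β·I_B = 2.49 mA.
Then V_CE = 9.7 − 2.49×4.7 − 2.51×0.18 = -2.45 V < 0.2 V — the active assumption fails.
Re-solve with V_CE = 0.2 V. KCL at the emitter: V_E/R_E = (V_BB−0.7−V_E)/R_B + (V_CC−0.2−V_E)/R_C, giving V_E = 0.355 V.
I_C = (V_CC − 0.2 − V_E)/R_C = (9.5 − 0.355)/4.7 = 1.95 mA.
Check: I_B = (1 − 0.355)/22 = 0.0293 mA, and β·I_B = 2.93 mA > I_C, confirming saturation.

saturation; I_C ≈ 1.9 mA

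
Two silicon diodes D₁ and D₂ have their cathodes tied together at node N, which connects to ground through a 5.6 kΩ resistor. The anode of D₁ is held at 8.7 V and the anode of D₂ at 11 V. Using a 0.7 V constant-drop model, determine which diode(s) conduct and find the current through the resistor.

Only D₂ conducts; I_R ≈ 1.8 mA

Assume both conduct. Then node N would need to be at both 8.7−0.7 = 8 V and 11−0.7 = 10.3 V, which is impossible.
Assume only D₂ conducts: V_N = 11 − 0.7 = 10.3 V, so I_R = 10.3/5.6 = 1.84 mA.
Check D₁: its anode-to-cathode voltage is 8.7 − 10.3 = -1.6 V < 0.7 V, so it is off. The assumption is consistent.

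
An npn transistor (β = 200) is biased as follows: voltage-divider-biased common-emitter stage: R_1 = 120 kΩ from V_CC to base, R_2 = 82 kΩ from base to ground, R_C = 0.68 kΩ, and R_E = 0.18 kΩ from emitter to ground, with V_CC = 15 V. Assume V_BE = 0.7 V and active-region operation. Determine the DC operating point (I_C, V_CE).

I_C ≈ 13 mA, V_CE ≈ 4.1 V

Thevenize the base divider: V_Th = V_CC·R_2/(R_1+R_2) = 15×82/202 = 6.09 V, R_Th = R_1‖R_2 = 48.7 kΩ.
Base-emitter loop: V_Th = I_B·R_Th + V_BE + (β+1)I_B·R_E, so I_B = (6.09 − 0.7) / (48.7 + 201×0.18) = 0.0635 mA.
I_C = β·I_B = 200×0.0635 = 12.7 mA, and I_E = (β+1)I_B = 12.8 mA.
V_CE = V_CC − I_C·R_C − I_E·R_E = 15 − 12.7×0.68 − 12.8×0.18 = 4.07 V.
V_CE = 4.07 V > 0.2 V confirms active-region operation.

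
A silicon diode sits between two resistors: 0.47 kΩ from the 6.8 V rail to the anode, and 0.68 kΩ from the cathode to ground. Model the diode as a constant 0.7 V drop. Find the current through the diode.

I ≈ 5.3 mA

The two resistors are in series with the diode, so KVL gives 6.8 = I·0.47 + 0.7 + I·0.68.
I = (6.8 − 0.7) / (0.47 + 0.68) kΩ = 6.1 / 1.15 = 5.3 mA.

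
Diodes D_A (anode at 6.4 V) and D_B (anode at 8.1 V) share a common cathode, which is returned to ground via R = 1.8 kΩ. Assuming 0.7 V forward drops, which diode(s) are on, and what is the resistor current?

Assume both conduct. Then node N would need to be at both 6.4−0.7 = 5.7 V and 8.1−0.7 = 7.4 V, which is impossible.
Assume only D_B conducts: V_N = 8.1 − 0.7 = 7.4 V, so I_R = 7.4/1.8 = 4.11 mA.
Check D_A: its anode-to-cathode voltage is 6.4 − 7.4 = -1 V < 0.7 V, so it is off. The assumption is consistent.

Only D_B conducts; I_R ≈ 4.1 mA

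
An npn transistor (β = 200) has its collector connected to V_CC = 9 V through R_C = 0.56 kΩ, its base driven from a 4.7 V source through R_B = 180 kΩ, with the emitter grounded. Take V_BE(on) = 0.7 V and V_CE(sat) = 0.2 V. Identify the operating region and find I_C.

Assume active. Base-emitter loop: I_B = (V_BB − V_BE)/R_B = (4.7 − 0.7)/180 = 0.0222 mA.
I_C = β·I_B = 200×0.0222 = 4.44 mA.
V_CE = V_CC − I_C·R_C = 9 − 4.44×0.56 = 6.51 V > V_CE(sat), so the active-region assumption holds.

active; I_C ≈ 4.4 mA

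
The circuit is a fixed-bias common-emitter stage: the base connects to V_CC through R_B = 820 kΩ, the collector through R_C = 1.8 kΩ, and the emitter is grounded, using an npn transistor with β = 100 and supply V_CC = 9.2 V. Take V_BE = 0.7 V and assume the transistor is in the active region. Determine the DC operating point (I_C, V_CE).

I_C ≈ 1 mA, V_CE ≈ 7.3 V

Base loop: V_CC = I_B·R_B + V_BE, so I_B = (9.2 − 0.7)/820 kΩ = 0.0104 mA.
In the active region I_C = β·I_B = 100 × 0.0104 = 1.04 mA.
Collector loop: V_CE = V_CC − I_C·R_C = 9.2 − 1.04×1.8 = 7.33 V.
Since V_CE = 7.33 V > V_CE(sat) ≈ 0.2 V, the transistor is in the active region as assumed.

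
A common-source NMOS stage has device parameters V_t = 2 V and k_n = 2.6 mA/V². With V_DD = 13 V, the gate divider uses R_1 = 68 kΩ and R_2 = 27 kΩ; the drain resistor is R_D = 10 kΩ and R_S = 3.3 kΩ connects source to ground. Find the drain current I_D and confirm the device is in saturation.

I_D ≈ 0.36 mA

V_G = V_DD·R_2/(R_1+R_2) = 13×27/95 = 3.69 V.
Assume saturation: I_D = (k_n/2)(V_GS − V_t)² with V_GS = V_G − I_D·R_S = 3.69 − 3.3·I_D.
Substituting gives 14.2·I_D² − 15.5·I_D + 3.73 = 0, with roots I_D = 0.355 or 0.743 mA.
The root I_D = 0.743 mA gives V_GS = 1.24 V ≤ V_t, so take I_D = 0.355 mA.
Then V_GS = 2.52 V and V_DS = V_DD − I_D(R_D+R_S) = 13 − 0.355×13.3 = 8.28 V.
Saturation requires V_DS ≥ V_GS − V_t = 0.523 V; 8.28 ≥ 0.523 ✓.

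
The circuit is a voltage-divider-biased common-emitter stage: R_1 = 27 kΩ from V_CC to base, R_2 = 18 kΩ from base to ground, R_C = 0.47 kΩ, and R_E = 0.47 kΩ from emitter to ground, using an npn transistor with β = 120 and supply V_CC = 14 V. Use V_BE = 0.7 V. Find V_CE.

V_CE ≈ 5.8 V

Thevenize the base divider: V_Th = V_CC·R_2/(R_1+R_2) = 14×18/45 = 5.6 V, R_Th = R_1‖R_2 = 10.8 kΩ.
Base-emitter loop: V_Th = I_B·R_Th + V_BE + (β+1)I_B·R_E, so I_B = (5.6 − 0.7) / (10.8 + 121×0.47) = 0.0724 mA.
I_C = β·I_B = 120×0.0724 = 8.69 mA, and I_E = (β+1)I_B = 8.76 mA.
V_CE = V_CC − I_C·R_C − I_E·R_E = 14 − 8.69×0.47 − 8.76×0.47 = 5.8 V.
V_CE = 5.8 V > 0.2 V confirms active-region operation.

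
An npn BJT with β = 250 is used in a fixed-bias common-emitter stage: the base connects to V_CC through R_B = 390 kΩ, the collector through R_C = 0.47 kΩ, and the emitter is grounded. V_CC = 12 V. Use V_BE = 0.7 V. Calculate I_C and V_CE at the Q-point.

Base loop: V_CC = I_B·R_B + V_BE, so I_B = (12 − 0.7)/390 kΩ = 0.029 mA.
In the active region I_C = β·I_B = 250 × 0.029 = 7.24 mA.
Collector loop: V_CE = V_CC − I_C·R_C = 12 − 7.24×0.47 = 8.6 V.
Since V_CE = 8.6 V > V_CE(sat) ≈ 0.2 V, the transistor is in the active region as assumed.

I_C ≈ 7.2 mA, V_CE ≈ 8.6 V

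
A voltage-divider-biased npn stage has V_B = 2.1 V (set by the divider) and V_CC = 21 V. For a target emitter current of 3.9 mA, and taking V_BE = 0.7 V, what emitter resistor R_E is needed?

V_E = V_B − V_BE = 2.1 − 0.7 = 1.4 V.
R_E = V_E / I_E = 1.4 / 3.9 = 0.359 kΩ.

R_E ≈ 0.36 kΩ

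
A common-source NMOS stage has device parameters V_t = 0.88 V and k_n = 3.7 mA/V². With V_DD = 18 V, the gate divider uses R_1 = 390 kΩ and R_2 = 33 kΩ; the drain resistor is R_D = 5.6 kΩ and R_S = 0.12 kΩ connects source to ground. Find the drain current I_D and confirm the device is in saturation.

V_G = V_DD·R_2/(R_1+R_2) = 18×33/423 = 1.4 V.
Assume saturation: I_D = (k_n/2)(V_GS − V_t)² with V_GS = V_G − I_D·R_S = 1.4 − 0.12·I_D.
Substituting gives 0.0266·I_D² − 1.23·I_D + 0.508 = 0, with roots I_D = 0.416 or 45.9 mA.
The root I_D = 45.9 mA gives V_GS = -4.1 V ≤ V_t, so take I_D = 0.416 mA.
Then V_GS = 1.35 V and V_DS = V_DD − I_D(R_D+R_S) = 18 − 0.416×5.72 = 15.6 V.
Saturation requires V_DS ≥ V_GS − V_t = 0.474 V; 15.6 ≥ 0.474 ✓.

I_D ≈ 0.42 mA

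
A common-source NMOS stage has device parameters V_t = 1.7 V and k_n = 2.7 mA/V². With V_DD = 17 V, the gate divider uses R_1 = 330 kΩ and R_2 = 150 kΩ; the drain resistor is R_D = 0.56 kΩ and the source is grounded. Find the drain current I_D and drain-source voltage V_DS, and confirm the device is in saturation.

I_D ≈ 18 mA, V_DS ≈ 7.1 V

V_G = V_DD·R_2/(R_1+R_2) = 17×150/480 = 5.31 V. With the source grounded, V_GS = V_G = 5.31 V.
Assume saturation: I_D = (k_n/2)(V_GS − V_t)² = (2.7/2)×(5.31 − 1.7)² = 1.35×3.61² = 17.6 mA.
V_DS = V_DD − I_D·R_D = 17 − 17.6×0.56 = 7.13 V.
Saturation requires V_DS ≥ V_GS − V_t = 3.61 V; 7.13 ≥ 3.61 ✓.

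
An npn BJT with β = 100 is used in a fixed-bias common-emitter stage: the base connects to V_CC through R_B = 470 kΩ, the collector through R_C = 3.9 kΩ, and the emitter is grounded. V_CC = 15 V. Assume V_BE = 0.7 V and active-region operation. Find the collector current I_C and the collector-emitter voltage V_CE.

Base loop: V_CC = I_B·R_B + V_BE, so I_B = (15 − 0.7)/470 kΩ = 0.0304 mA.
In the active region I_C = β·I_B = 100 × 0.0304 = 3.04 mA.
Collector loop: V_CE = V_CC − I_C·R_C = 15 − 3.04×3.9 = 3.13 V.
Since V_CE = 3.13 V > V_CE(sat) ≈ 0.2 V, the transistor is in the active region as assumed.

I_C ≈ 3 mA, V_CE ≈ 3.1 V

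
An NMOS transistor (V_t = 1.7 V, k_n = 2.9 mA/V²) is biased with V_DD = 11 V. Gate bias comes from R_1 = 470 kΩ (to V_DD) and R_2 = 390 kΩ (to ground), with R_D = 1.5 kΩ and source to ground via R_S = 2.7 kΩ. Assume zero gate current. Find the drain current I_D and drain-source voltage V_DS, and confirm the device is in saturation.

I_D ≈ 0.92 mA, V_DS ≈ 7.1 V

V_G = V_DD·R_2/(R_1+R_2) = 11×390/860 = 4.99 V.
Assume saturation: I_D = (k_n/2)(V_GS − V_t)² with V_GS = V_G − I_D·R_S = 4.99 − 2.7·I_D.
Substituting gives 10.6·I_D² − 26.7·I_D + 15.7 = 0, with roots I_D = 0.922 or 1.61 mA.
The root I_D = 1.61 mA gives V_GS = 0.647 V ≤ V_t, so take I_D = 0.922 mA.
Then V_GS = 2.5 V and V_DS = V_DD − I_D(R_D+R_S) = 11 − 0.922×4.2 = 7.13 V.
Saturation requires V_DS ≥ V_GS − V_t = 0.798 V; 7.13 ≥ 0.798 ✓.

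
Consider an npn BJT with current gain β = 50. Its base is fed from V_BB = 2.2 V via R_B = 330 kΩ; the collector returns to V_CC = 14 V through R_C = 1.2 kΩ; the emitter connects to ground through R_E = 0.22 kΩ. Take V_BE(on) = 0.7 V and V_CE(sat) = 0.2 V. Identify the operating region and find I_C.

active; I_C ≈ 0.22 mA

Assume active. Base-emitter loop: I_B = (V_BB − V_BE)/(R_B + (β+1)R_E) = (2.2 − 0.7)/(330 + 51×0.22) = 0.0044 mA.
I_C = β·I_B = 50×0.0044 = 0.22 mA.
V_CE = V_CC − I_C·R_C − I_E·R_E = 14 − 0.22×1.2 − 0.224×0.22 = 13.7 V > V_CE(sat), so the active-region assumption holds.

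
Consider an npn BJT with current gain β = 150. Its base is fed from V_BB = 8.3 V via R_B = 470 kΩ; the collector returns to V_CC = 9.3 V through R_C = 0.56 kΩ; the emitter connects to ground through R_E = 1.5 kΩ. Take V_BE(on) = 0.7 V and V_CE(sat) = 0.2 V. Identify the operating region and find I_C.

active; I_C ≈ 1.6 mA

Assume active. Base-emitter loop: I_B = (V_BB − V_BE)/(R_B + (β+1)R_E) = (8.3 − 0.7)/(470 + 151×1.5) = 0.0109 mA.
I_C = β·I_B = 150×0.0109 = 1.64 mA.
V_CE = V_CC − I_C·R_C − I_E·R_E = 9.3 − 1.64×0.56 − 1.65×1.5 = 5.91 V > V_CE(sat), so the active-region assumption holds.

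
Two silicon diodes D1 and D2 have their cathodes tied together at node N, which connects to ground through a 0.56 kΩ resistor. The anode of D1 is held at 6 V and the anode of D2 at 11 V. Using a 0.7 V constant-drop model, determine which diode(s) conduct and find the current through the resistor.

Assume both conduct. Then node N would need to be at both 6−0.7 = 5.3 V and 11−0.7 = 10.3 V, which is impossible.
Assume only D2 conducts: V_N = 11 − 0.7 = 10.3 V, so I_R = 10.3/0.56 = 18.4 mA.
Check D1: its anode-to-cathode voltage is 6 − 10.3 = -4.3 V < 0.7 V, so it is off. The assumption is consistent.

Only D2 conducts; I_R ≈ 18 mA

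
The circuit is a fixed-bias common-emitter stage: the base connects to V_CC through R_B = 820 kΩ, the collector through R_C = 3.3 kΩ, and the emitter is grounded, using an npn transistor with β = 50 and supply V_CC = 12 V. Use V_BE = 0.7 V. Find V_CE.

Base loop: V_CC = I_B·R_B + V_BE, so I_B = (12 − 0.7)/820 kΩ = 0.0138 mA.
In the active region I_C = β·I_B = 50 × 0.0138 = 0.689 mA.
Collector loop: V_CE = V_CC − I_C·R_C = 12 − 0.689×3.3 = 9.73 V.
Since V_CE = 9.73 V > V_CE(sat) ≈ 0.2 V, the transistor is in the active region as assumed.

V_CE ≈ 9.7 V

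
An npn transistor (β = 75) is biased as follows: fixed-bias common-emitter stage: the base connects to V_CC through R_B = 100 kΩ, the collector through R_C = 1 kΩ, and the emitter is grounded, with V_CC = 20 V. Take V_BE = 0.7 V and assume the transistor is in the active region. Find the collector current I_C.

I_C ≈ 14 mA

Base loop: V_CC = I_B·R_B + V_BE, so I_B = (20 − 0.7)/100 kΩ = 0.193 mA.
In the active region I_C = β·I_B = 75 × 0.193 = 14.5 mA.
Collector loop: V_CE = V_CC − I_C·R_C = 20 − 14.5×1 = 5.53 V.
Since V_CE = 5.53 V > V_CE(sat) ≈ 0.2 V, the transistor is in the active region as assumed.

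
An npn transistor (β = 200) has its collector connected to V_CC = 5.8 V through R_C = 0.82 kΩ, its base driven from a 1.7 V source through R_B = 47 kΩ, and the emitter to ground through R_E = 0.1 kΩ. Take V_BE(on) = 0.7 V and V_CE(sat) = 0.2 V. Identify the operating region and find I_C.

Assume active. Base-emitter loop: I_B = (V_BB − V_BE)/(R_B + (β+1)R_E) = (1.7 − 0.7)/(47 + 201×0.1) = 0.0149 mA.
I_C = β·I_B = 200×0.0149 = 2.98 mA.
V_CE = V_CC − I_C·R_C − I_E·R_E = 5.8 − 2.98×0.82 − 3×0.1 = 3.06 V > V_CE(sat), so the active-region assumption holds.

active; I_C ≈ 3 mA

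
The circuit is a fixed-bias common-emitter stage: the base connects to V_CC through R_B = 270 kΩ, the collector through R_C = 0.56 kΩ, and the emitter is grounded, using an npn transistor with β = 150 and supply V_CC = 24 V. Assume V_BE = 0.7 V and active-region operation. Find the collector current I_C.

Base loop: V_CC = I_B·R_B + V_BE, so I_B = (24 − 0.7)/270 kΩ = 0.0863 mA.
In the active region I_C = β·I_B = 150 × 0.0863 = 12.9 mA.
Collector loop: V_CE = V_CC − I_C·R_C = 24 − 12.9×0.56 = 16.8 V.
Since V_CE = 16.8 V > V_CE(sat) ≈ 0.2 V, the transistor is in the active region as assumed.

I_C ≈ 13 mA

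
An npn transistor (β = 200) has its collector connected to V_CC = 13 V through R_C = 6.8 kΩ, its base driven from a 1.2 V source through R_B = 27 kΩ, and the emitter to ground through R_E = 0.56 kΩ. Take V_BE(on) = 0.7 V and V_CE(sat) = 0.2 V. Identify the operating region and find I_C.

active; I_C ≈ 0.72 mA

Assume active. Base-emitter loop: I_B = (V_BB − V_BE)/(R_B + (β+1)R_E) = (1.2 − 0.7)/(27 + 201×0.56) = 0.00358 mA.
I_C = β·I_B = 200×0.00358 = 0.717 mA.
V_CE = V_CC − I_C·R_C − I_E·R_E = 13 − 0.717×6.8 − 0.72×0.56 = 7.72 V > V_CE(sat), so the active-region assumption holds.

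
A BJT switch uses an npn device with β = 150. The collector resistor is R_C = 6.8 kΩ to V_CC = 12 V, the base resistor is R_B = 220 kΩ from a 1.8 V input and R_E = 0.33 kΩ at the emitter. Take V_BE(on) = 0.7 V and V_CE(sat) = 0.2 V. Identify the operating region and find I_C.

active; I_C ≈ 0.61 mA

Assume active. Base-emitter loop: I_B = (V_BB − V_BE)/(R_B + (β+1)R_E) = (1.8 − 0.7)/(220 + 151×0.33) = 0.00408 mA.
I_C = β·I_B = 150×0.00408 = 0.611 mA.
V_CE = V_CC − I_C·R_C − I_E·R_E = 12 − 0.611×6.8 − 0.616×0.33 = 7.64 V > V_CE(sat), so the active-region assumption holds.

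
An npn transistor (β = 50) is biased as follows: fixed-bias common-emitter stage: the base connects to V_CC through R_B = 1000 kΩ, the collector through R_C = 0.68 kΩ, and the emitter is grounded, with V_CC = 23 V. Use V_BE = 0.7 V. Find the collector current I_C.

I_C ≈ 1.1 mA

Base loop: V_CC = I_B·R_B + V_BE, so I_B = (23 − 0.7)/1000 kΩ = 0.0223 mA.
In the active region I_C = β·I_B = 50 × 0.0223 = 1.11 mA.
Collector loop: V_CE = V_CC − I_C·R_C = 23 − 1.11×0.68 = 22.2 V.
Since V_CE = 22.2 V > V_CE(sat) ≈ 0.2 V, the transistor is in the active region as assumed.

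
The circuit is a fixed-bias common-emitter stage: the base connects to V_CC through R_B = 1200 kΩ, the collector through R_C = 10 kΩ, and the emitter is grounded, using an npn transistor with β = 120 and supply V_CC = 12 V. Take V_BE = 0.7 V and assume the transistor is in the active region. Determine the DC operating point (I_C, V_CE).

Base loop: V_CC = I_B·R_B + V_BE, so I_B = (12 − 0.7)/1200 kΩ = 0.00942 mA.
In the active region I_C = β·I_B = 120 × 0.00942 = 1.13 mA.
Collector loop: V_CE = V_CC − I_C·R_C = 12 − 1.13×10 = 0.7 V.
Since V_CE = 0.7 V > V_CE(sat) ≈ 0.2 V, the transistor is in the active region as assumed.

I_C ≈ 1.1 mA, V_CE ≈ 0.7 V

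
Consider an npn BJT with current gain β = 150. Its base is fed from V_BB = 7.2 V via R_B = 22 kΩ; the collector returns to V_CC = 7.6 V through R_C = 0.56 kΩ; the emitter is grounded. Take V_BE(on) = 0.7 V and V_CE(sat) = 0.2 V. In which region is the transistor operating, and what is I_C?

Assume active: I_B = (7.2 − 0.7)/22 = 0.295 mA, giving I_C = β·I_B = 44.3 mA.
But then V_CE = 7.6 − 44.3×0.56 = -17.2 V < V_CE(sat) = 0.2 V — impossible in the active region.
So the transistor is saturated. With V_CE = 0.2 V, I_C = (V_CC − 0.2)/R_C = 7.4/0.56 = 13.2 mA.
Check: β·I_B = 44.3 mA > I_C = 13.2 mA, confirming saturation.

saturation; I_C ≈ 13 mA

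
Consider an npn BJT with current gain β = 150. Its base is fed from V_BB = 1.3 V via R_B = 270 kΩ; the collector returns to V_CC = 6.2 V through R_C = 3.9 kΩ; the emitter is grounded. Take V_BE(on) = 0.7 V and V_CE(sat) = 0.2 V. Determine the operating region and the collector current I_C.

active; I_C ≈ 0.33 mA

Assume active. Base-emitter loop: I_B = (V_BB − V_BE)/R_B = (1.3 − 0.7)/270 = 0.00222 mA.
I_C = β·I_B = 150×0.00222 = 0.333 mA.
V_CE = V_CC − I_C·R_C = 6.2 − 0.333×3.9 = 4.9 V > V_CE(sat), so the active-region assumption holds.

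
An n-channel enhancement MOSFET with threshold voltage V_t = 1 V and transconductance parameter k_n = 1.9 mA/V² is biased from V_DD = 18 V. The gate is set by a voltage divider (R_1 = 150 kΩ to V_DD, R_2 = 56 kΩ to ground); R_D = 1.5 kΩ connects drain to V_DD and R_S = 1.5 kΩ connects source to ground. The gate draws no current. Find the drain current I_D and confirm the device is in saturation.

V_G = V_DD·R_2/(R_1+R_2) = 18×56/206 = 4.89 V.
Assume saturation: I_D = (k_n/2)(V_GS − V_t)² with V_GS = V_G − I_D·R_S = 4.89 − 1.5·I_D.
Substituting gives 2.14·I_D² − 12.1·I_D + 14.4 = 0, with roots I_D = 1.7 or 3.96 mA.
The root I_D = 3.96 mA gives V_GS = -1.04 V ≤ V_t, so take I_D = 1.7 mA.
Then V_GS = 2.34 V and V_DS = V_DD − I_D(R_D+R_S) = 18 − 1.7×3 = 12.9 V.
Saturation requires V_DS ≥ V_GS − V_t = 1.34 V; 12.9 ≥ 1.34 ✓.

I_D ≈ 1.7 mA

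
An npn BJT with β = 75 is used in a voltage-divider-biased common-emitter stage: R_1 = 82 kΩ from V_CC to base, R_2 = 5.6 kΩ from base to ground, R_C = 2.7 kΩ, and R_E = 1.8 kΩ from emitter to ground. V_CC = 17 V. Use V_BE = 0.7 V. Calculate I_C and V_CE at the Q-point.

Thevenize the base divider: V_Th = V_CC·R_2/(R_1+R_2) = 17×5.6/87.6 = 1.09 V, R_Th = R_1‖R_2 = 5.24 kΩ.
Base-emitter loop: V_Th = I_B·R_Th + V_BE + (β+1)I_B·R_E, so I_B = (1.09 − 0.7) / (5.24 + 76×1.8) = 0.00272 mA.
I_C = β·I_B = 75×0.00272 = 0.204 mA, and I_E = (β+1)I_B = 0.207 mA.
V_CE = V_CC − I_C·R_C − I_E·R_E = 17 − 0.204×2.7 − 0.207×1.8 = 16.1 V.
V_CE = 16.1 V > 0.2 V confirms active-region operation.

I_C ≈ 0.2 mA, V_CE ≈ 16 V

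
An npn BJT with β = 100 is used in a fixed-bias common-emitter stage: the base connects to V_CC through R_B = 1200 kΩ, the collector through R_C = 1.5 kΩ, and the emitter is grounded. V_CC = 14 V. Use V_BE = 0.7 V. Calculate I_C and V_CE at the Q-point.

I_C ≈ 1.1 mA, V_CE ≈ 12 V

Base loop: V_CC = I_B·R_B + V_BE, so I_B = (14 − 0.7)/1200 kΩ = 0.0111 mA.
In the active region I_C = β·I_B = 100 × 0.0111 = 1.11 mA.
Collector loop: V_CE = V_CC − I_C·R_C = 14 − 1.11×1.5 = 12.3 V.
Since V_CE = 12.3 V > V_CE(sat) ≈ 0.2 V, the transistor is in the active region as assumed.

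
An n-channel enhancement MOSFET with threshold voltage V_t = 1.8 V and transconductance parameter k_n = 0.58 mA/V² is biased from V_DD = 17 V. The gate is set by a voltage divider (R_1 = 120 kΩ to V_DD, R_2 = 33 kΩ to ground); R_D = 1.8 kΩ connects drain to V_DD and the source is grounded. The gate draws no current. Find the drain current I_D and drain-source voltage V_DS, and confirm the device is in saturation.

I_D ≈ 1 mA, V_DS ≈ 15 V

V_G = V_DD·R_2/(R_1+R_2) = 17×33/153 = 3.67 V. With the source grounded, V_GS = V_G = 3.67 V.
Assume saturation: I_D = (k_n/2)(V_GS − V_t)² = (0.58/2)×(3.67 − 1.8)² = 0.29×1.87² = 1.01 mA.
V_DS = V_DD − I_D·R_D = 17 − 1.01×1.8 = 15.2 V.
Saturation requires V_DS ≥ V_GS − V_t = 1.87 V; 15.2 ≥ 1.87 ✓.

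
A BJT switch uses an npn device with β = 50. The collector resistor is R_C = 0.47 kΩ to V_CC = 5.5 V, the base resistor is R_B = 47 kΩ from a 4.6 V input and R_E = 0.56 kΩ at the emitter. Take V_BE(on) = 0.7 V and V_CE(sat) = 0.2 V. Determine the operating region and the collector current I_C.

Assume active. Base-emitter loop: I_B = (V_BB − V_BE)/(R_B + (β+1)R_E) = (4.6 − 0.7)/(47 + 51×0.56) = 0.0516 mA.
I_C = β·I_B = 50×0.0516 = 2.58 mA.
V_CE = V_CC − I_C·R_C − I_E·R_E = 5.5 − 2.58×0.47 − 2.63×0.56 = 2.81 V > V_CE(sat), so the active-region assumption holds.

active; I_C ≈ 2.6 mA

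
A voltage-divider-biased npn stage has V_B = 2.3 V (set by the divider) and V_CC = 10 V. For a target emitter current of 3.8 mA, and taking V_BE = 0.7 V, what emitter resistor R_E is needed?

R_E ≈ 0.42 kΩ

V_E = V_B − V_BE = 2.3 − 0.7 = 1.6 V.
R_E = V_E / I_E = 1.6 / 3.8 = 0.421 kΩ.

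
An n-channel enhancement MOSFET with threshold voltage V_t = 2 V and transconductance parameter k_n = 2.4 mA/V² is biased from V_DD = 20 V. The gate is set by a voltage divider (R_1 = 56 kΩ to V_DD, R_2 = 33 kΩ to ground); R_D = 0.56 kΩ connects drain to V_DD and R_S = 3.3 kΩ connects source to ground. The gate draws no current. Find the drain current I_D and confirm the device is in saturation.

V_G = V_DD·R_2/(R_1+R_2) = 20×33/89 = 7.42 V.
Assume saturation: I_D = (k_n/2)(V_GS − V_t)² with V_GS = V_G − I_D·R_S = 7.42 − 3.3·I_D.
Substituting gives 13.1·I_D² − 43.9·I_D + 35.2 = 0, with roots I_D = 1.32 or 2.04 mA.
The root I_D = 2.04 mA gives V_GS = 0.697 V ≤ V_t, so take I_D = 1.32 mA.
Then V_GS = 3.05 V and V_DS = V_DD − I_D(R_D+R_S) = 20 − 1.32×3.86 = 14.9 V.
Saturation requires V_DS ≥ V_GS − V_t = 1.05 V; 14.9 ≥ 1.05 ✓.

I_D ≈ 1.3 mA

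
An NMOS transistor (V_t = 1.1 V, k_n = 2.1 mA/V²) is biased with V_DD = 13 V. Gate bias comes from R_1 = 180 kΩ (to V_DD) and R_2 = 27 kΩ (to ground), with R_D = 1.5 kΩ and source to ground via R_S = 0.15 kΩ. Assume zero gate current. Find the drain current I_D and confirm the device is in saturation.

V_G = V_DD·R_2/(R_1+R_2) = 13×27/207 = 1.7 V.
Assume saturation: I_D = (k_n/2)(V_GS − V_t)² with V_GS = V_G − I_D·R_S = 1.7 − 0.15·I_D.
Substituting gives 0.0236·I_D² − 1.19·I_D + 0.373 = 0, with roots I_D = 0.316 or 50 mA.
The root I_D = 50 mA gives V_GS = -5.8 V ≤ V_t, so take I_D = 0.316 mA.
Then V_GS = 1.65 V and V_DS = V_DD − I_D(R_D+R_S) = 13 − 0.316×1.65 = 12.5 V.
Saturation requires V_DS ≥ V_GS − V_t = 0.548 V; 12.5 ≥ 0.548 ✓.

I_D ≈ 0.32 mA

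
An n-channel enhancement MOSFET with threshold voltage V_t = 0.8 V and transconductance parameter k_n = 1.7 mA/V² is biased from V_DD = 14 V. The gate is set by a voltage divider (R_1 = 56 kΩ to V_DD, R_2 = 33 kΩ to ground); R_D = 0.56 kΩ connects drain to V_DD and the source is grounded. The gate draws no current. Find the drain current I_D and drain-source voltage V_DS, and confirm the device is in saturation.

I_D ≈ 16 mA, V_DS ≈ 4.8 V

V_G = V_DD·R_2/(R_1+R_2) = 14×33/89 = 5.19 V. With the source grounded, V_GS = V_G = 5.19 V.
Assume saturation: I_D = (k_n/2)(V_GS − V_t)² = (1.7/2)×(5.19 − 0.8)² = 0.85×4.39² = 16.4 mA.
V_DS = V_DD − I_D·R_D = 14 − 16.4×0.56 = 4.82 V.
Saturation requires V_DS ≥ V_GS − V_t = 4.39 V; 4.82 ≥ 4.39 ✓.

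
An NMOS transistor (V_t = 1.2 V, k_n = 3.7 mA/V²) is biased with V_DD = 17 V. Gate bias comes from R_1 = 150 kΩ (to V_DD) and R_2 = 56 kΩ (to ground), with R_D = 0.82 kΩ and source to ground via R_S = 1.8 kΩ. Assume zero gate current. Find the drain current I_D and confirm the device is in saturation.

I_D ≈ 1.4 mA

V_G = V_DD·R_2/(R_1+R_2) = 17×56/206 = 4.62 V.
Assume saturation: I_D = (k_n/2)(V_GS − V_t)² with V_GS = V_G − I_D·R_S = 4.62 − 1.8·I_D.
Substituting gives 5.99·I_D² − 23.8·I_D + 21.7 = 0, with roots I_D = 1.41 or 2.55 mA.
The root I_D = 2.55 mA gives V_GS = 0.0252 V ≤ V_t, so take I_D = 1.41 mA.
Then V_GS = 2.07 V and V_DS = V_DD − I_D(R_D+R_S) = 17 − 1.41×2.62 = 13.3 V.
Saturation requires V_DS ≥ V_GS − V_t = 0.875 V; 13.3 ≥ 0.875 ✓.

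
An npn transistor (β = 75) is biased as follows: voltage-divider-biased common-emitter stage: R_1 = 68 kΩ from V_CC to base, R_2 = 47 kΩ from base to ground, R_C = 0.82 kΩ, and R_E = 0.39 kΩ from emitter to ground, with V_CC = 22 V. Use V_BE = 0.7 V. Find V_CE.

Thevenize the base divider: V_Th = V_CC·R_2/(R_1+R_2) = 22×47/115 = 8.99 V, R_Th = R_1‖R_2 = 27.8 kΩ.
Base-emitter loop: V_Th = I_B·R_Th + V_BE + (β+1)I_B·R_E, so I_B = (8.99 − 0.7) / (27.8 + 76×0.39) = 0.144 mA.
I_C = β·I_B = 75×0.144 = 10.8 mA, and I_E = (β+1)I_B = 11 mA.
V_CE = V_CC − I_C·R_C − I_E·R_E = 22 − 10.8×0.82 − 11×0.39 = 8.84 V.
V_CE = 8.84 V > 0.2 V confirms active-region operation.

V_CE ≈ 8.8 V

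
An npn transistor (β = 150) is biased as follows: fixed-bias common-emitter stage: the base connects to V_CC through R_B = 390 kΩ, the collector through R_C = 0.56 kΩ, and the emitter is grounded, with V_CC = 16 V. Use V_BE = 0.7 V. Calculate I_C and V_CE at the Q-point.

Base loop: V_CC = I_B·R_B + V_BE, so I_B = (16 − 0.7)/390 kΩ = 0.0392 mA.
In the active region I_C = β·I_B = 150 × 0.0392 = 5.88 mA.
Collector loop: V_CE = V_CC − I_C·R_C = 16 − 5.88×0.56 = 12.7 V.
Since V_CE = 12.7 V > V_CE(sat) ≈ 0.2 V, the transistor is in the active region as assumed.

I_C ≈ 5.9 mA, V_CE ≈ 13 V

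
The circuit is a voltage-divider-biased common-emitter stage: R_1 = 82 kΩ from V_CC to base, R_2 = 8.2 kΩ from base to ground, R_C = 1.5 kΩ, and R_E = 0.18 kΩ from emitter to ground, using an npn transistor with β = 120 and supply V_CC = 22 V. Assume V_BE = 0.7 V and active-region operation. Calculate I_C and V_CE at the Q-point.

I_C ≈ 5.3 mA, V_CE ≈ 13 V

Thevenize the base divider: V_Th = V_CC·R_2/(R_1+R_2) = 22×8.2/90.2 = 2 V, R_Th = R_1‖R_2 = 7.45 kΩ.
Base-emitter loop: V_Th = I_B·R_Th + V_BE + (β+1)I_B·R_E, so I_B = (2 − 0.7) / (7.45 + 121×0.18) = 0.0445 mA.
I_C = β·I_B = 120×0.0445 = 5.34 mA, and I_E = (β+1)I_B = 5.38 mA.
V_CE = V_CC − I_C·R_C − I_E·R_E = 22 − 5.34×1.5 − 5.38×0.18 = 13 V.
V_CE = 13 V > 0.2 V confirms active-region operation.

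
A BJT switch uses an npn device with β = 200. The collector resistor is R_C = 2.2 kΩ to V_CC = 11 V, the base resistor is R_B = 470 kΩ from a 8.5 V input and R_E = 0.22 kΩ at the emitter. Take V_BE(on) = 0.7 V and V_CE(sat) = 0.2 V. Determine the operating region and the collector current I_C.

active; I_C ≈ 3 mA

Assume active. Base-emitter loop: I_B = (V_BB − V_BE)/(R_B + (β+1)R_E) = (8.5 − 0.7)/(470 + 201×0.22) = 0.0152 mA.
I_C = β·I_B = 200×0.0152 = 3.03 mA.
V_CE = V_CC − I_C·R_C − I_E·R_E = 11 − 3.03×2.2 − 3.05×0.22 = 3.66 V > V_CE(sat), so the active-region assumption holds.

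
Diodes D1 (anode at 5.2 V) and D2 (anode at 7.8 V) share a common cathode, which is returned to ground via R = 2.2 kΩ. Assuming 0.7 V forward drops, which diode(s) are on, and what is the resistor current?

Assume both conduct. Then node N would need to be at both 5.2−0.7 = 4.5 V and 7.8−0.7 = 7.1 V, which is impossible.
Assume only D2 conducts: V_N = 7.8 − 0.7 = 7.1 V, so I_R = 7.1/2.2 = 3.23 mA.
Check D1: its anode-to-cathode voltage is 5.2 − 7.1 = -1.9 V < 0.7 V, so it is off. The assumption is consistent.

Only D2 conducts; I_R ≈ 3.2 mA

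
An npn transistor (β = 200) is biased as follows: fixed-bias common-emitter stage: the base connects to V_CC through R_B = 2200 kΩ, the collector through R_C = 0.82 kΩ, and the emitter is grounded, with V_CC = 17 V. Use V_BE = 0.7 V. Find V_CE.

Base loop: V_CC = I_B·R_B + V_BE, so I_B = (17 − 0.7)/2200 kΩ = 0.00741 mA.
In the active region I_C = β·I_B = 200 × 0.00741 = 1.48 mA.
Collector loop: V_CE = V_CC − I_C·R_C = 17 − 1.48×0.82 = 15.8 V.
Since V_CE = 15.8 V > V_CE(sat) ≈ 0.2 V, the transistor is in the active region as assumed.

V_CE ≈ 16 V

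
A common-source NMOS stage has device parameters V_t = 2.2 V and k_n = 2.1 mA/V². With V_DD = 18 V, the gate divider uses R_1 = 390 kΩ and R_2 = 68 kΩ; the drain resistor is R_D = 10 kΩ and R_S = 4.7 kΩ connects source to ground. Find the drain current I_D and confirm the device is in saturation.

V_G = V_DD·R_2/(R_1+R_2) = 18×68/458 = 2.67 V.
Assume saturation: I_D = (k_n/2)(V_GS − V_t)² with V_GS = V_G − I_D·R_S = 2.67 − 4.7·I_D.
Substituting gives 23.2·I_D² − 5.66·I_D + 0.234 = 0, with roots I_D = 0.0528 or 0.191 mA.
The root I_D = 0.191 mA gives V_GS = 1.77 V ≤ V_t, so take I_D = 0.0528 mA.
Then V_GS = 2.42 V and V_DS = V_DD − I_D(R_D+R_S) = 18 − 0.0528×14.7 = 17.2 V.
Saturation requires V_DS ≥ V_GS − V_t = 0.224 V; 17.2 ≥ 0.224 ✓.

I_D ≈ 0.053 mA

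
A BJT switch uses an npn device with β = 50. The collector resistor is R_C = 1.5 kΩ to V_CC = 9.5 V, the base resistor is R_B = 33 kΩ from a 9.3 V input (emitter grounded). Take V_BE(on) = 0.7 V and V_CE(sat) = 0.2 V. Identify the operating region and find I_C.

saturation; I_C ≈ 6.2 mA

Assume active: I_B = (9.3 − 0.7)/33 = 0.261 mA, giving I_C = β·I_B = 13 mA.
But then V_CE = 9.5 − 13×1.5 = -10 V < V_CE(sat) = 0.2 V — impossible in the active region.
So the transistor is saturated. With V_CE = 0.2 V, I_C = (V_CC − 0.2)/R_C = 9.3/1.5 = 6.2 mA.
Check: β·I_B = 13 mA > I_C = 6.2 mA, confirming saturation.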